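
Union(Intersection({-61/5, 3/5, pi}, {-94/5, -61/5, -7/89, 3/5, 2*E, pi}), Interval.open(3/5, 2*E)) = Union({-61/5}, Interval.Ropen(3/5, 2*E))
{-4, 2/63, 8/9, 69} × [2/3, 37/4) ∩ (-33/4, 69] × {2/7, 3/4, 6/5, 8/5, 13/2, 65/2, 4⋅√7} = {-4, 2/63, 8/9, 69} × {3/4, 6/5, 8/5, 13/2}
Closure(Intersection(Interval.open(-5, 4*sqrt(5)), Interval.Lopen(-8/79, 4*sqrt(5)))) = Interval(-8/79, 4*sqrt(5))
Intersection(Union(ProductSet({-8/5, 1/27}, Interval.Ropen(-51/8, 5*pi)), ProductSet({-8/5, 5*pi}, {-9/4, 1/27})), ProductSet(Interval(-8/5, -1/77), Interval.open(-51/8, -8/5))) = ProductSet({-8/5}, Interval.open(-51/8, -8/5))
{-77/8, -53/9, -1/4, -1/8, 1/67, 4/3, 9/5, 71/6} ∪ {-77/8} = {-77/8, -53/9, -1/4, -1/8, 1/67, 4/3, 9/5, 71/6}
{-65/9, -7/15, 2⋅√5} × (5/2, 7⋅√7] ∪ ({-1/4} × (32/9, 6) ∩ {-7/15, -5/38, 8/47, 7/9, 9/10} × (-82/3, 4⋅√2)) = {-65/9, -7/15, 2⋅√5} × (5/2, 7⋅√7]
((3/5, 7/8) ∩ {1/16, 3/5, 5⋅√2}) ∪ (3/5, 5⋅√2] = (3/5, 5⋅√2]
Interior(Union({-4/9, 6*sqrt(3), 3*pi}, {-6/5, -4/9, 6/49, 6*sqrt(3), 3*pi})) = EmptySet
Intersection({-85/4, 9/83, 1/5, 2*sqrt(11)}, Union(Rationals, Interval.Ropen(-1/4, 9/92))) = {-85/4, 9/83, 1/5}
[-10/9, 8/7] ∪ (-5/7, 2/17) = [-10/9, 8/7]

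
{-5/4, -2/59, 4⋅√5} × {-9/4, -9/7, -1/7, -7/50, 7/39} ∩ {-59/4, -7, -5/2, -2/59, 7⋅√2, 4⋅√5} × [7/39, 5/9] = {-2/59, 4⋅√5} × {7/39}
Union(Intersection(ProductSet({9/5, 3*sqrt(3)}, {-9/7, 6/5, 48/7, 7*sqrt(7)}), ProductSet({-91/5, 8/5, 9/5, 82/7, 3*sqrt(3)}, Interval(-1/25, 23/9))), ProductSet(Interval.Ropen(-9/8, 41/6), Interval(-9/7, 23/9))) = ProductSet(Interval.Ropen(-9/8, 41/6), Interval(-9/7, 23/9))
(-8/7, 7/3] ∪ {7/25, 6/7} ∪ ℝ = (-∞, ∞)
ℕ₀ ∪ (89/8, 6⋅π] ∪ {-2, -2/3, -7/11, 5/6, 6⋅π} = {-2, -2/3, -7/11, 5/6} ∪ ℕ₀ ∪ (89/8, 6⋅π]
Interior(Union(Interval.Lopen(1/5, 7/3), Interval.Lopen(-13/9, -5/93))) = Union(Interval.open(-13/9, -5/93), Interval.open(1/5, 7/3))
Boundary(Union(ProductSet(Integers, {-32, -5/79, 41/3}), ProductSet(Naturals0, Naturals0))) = Union(ProductSet(Integers, {-32, -5/79, 41/3}), ProductSet(Naturals0, Naturals0))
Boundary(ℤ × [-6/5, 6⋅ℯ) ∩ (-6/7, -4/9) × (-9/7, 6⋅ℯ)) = ∅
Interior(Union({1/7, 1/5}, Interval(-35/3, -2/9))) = Interval.open(-35/3, -2/9)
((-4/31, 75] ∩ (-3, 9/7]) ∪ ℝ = (-∞, ∞)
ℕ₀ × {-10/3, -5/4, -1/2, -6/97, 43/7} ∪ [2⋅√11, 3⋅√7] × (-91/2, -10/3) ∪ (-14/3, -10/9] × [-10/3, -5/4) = (ℕ₀ × {-10/3, -5/4, -1/2, -6/97, 43/7}) ∪ ((-14/3, -10/9] × [-10/3, -5/4)) ∪ ([2⋅√11, 3⋅√7] × (-91/2, -10/3))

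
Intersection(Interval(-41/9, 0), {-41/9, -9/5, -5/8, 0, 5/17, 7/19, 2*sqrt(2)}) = {-41/9, -9/5, -5/8, 0}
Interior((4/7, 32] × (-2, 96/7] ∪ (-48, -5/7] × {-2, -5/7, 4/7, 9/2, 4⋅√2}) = (4/7, 32) × (-2, 96/7)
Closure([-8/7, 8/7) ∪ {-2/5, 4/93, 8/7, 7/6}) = [-8/7, 8/7] ∪ {7/6}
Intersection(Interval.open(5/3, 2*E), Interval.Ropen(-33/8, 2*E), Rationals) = Intersection(Interval.open(5/3, 2*E), Rationals)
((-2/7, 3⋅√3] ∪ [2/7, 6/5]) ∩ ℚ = ℚ ∩ (-2/7, 3⋅√3]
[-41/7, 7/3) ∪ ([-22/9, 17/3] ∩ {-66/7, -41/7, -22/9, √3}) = [-41/7, 7/3)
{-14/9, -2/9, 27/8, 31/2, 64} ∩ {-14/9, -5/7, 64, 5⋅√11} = {-14/9, 64}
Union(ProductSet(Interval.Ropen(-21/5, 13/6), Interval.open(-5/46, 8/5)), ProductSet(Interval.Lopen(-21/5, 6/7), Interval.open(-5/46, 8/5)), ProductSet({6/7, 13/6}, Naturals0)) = Union(ProductSet({6/7, 13/6}, Naturals0), ProductSet(Interval.Ropen(-21/5, 13/6), Interval.open(-5/46, 8/5)))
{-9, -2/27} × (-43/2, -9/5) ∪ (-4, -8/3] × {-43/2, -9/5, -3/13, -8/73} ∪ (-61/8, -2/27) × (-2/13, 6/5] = ({-9, -2/27} × (-43/2, -9/5)) ∪ ((-61/8, -2/27) × (-2/13, 6/5]) ∪ ((-4, -8/3] × {-43/2, -9/5, -3/13, -8/73})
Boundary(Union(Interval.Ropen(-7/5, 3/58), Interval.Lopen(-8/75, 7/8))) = {-7/5, 7/8}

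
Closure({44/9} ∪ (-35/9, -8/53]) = [-35/9, -8/53] ∪ {44/9}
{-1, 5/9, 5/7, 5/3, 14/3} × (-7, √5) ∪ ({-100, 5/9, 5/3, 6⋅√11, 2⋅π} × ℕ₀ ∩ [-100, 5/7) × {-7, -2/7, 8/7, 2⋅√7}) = {-1, 5/9, 5/7, 5/3, 14/3} × (-7, √5)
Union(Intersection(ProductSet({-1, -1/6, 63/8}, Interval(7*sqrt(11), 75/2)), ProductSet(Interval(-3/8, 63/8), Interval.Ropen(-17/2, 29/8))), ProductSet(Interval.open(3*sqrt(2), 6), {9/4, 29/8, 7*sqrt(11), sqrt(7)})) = ProductSet(Interval.open(3*sqrt(2), 6), {9/4, 29/8, 7*sqrt(11), sqrt(7)})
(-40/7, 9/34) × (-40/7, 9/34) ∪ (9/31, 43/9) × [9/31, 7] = ((-40/7, 9/34) × (-40/7, 9/34)) ∪ ((9/31, 43/9) × [9/31, 7])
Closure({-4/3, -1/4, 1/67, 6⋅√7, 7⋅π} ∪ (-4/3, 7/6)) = [-4/3, 7/6] ∪ {6⋅√7, 7⋅π}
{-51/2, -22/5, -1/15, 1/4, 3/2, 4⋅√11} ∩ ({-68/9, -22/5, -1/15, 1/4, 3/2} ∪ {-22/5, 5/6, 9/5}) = {-22/5, -1/15, 1/4, 3/2}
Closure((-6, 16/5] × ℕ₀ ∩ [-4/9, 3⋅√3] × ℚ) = [-4/9, 16/5] × ℕ₀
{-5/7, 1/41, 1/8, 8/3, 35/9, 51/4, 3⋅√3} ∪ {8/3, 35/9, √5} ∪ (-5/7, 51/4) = [-5/7, 51/4]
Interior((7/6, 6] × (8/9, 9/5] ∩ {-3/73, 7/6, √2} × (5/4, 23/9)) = ∅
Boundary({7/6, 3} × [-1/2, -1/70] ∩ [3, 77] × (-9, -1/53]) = {3} × [-1/2, -1/53]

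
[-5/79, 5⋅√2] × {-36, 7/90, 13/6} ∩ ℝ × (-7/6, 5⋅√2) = [-5/79, 5⋅√2] × {7/90, 13/6}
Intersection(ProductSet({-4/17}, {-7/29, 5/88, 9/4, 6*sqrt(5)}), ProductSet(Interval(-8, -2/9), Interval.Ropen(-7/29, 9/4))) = ProductSet({-4/17}, {-7/29, 5/88})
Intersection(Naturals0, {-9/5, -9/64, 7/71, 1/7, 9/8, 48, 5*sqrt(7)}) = {48}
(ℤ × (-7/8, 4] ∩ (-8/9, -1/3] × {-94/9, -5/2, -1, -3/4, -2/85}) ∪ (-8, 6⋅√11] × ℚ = (-8, 6⋅√11] × ℚ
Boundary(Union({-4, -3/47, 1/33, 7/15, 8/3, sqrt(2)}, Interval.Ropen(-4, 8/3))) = {-4, 8/3}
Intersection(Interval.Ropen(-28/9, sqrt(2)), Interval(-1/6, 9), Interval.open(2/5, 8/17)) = Interval.open(2/5, 8/17)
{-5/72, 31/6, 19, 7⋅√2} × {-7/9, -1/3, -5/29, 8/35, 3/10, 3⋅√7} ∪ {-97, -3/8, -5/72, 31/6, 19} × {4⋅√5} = ({-97, -3/8, -5/72, 31/6, 19} × {4⋅√5}) ∪ ({-5/72, 31/6, 19, 7⋅√2} × {-7/9, -1/3, -5/29, 8/35, 3/10, 3⋅√7})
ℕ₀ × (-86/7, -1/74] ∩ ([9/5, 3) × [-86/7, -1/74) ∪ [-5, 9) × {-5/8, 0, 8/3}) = ({0, 1, …, 8} × {-5/8}) ∪ ({2} × (-86/7, -1/74))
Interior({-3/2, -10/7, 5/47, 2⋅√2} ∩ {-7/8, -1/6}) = ∅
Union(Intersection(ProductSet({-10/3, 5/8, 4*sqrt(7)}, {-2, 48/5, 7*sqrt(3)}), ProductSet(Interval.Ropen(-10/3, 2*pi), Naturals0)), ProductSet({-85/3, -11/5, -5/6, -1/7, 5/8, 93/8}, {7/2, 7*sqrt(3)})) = ProductSet({-85/3, -11/5, -5/6, -1/7, 5/8, 93/8}, {7/2, 7*sqrt(3)})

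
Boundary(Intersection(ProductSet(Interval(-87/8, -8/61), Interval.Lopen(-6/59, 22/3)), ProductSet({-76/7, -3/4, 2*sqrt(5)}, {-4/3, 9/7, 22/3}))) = ProductSet({-76/7, -3/4}, {9/7, 22/3})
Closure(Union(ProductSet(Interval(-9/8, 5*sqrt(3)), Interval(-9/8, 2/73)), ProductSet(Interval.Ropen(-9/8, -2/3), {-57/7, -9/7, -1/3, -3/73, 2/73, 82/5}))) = Union(ProductSet(Interval(-9/8, -2/3), {-57/7, -9/7, 2/73, 82/5}), ProductSet(Interval.Ropen(-9/8, -2/3), {-57/7, -9/7, -1/3, -3/73, 2/73, 82/5}), ProductSet(Interval(-9/8, 5*sqrt(3)), Interval(-9/8, 2/73)))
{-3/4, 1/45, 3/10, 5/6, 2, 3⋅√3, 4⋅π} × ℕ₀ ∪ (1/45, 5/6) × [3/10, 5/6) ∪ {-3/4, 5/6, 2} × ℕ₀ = ((1/45, 5/6) × [3/10, 5/6)) ∪ ({-3/4, 1/45, 3/10, 5/6, 2, 3⋅√3, 4⋅π} × ℕ₀)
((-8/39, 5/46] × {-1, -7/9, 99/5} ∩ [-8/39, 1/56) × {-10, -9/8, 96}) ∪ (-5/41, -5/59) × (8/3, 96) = (-5/41, -5/59) × (8/3, 96)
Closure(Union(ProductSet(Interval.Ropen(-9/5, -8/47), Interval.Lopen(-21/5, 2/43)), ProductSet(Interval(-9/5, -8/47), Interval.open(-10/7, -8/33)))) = Union(ProductSet({-9/5, -8/47}, Interval(-21/5, 2/43)), ProductSet(Interval(-9/5, -8/47), Union({-21/5, 2/43}, Interval.open(-10/7, -8/33))), ProductSet(Interval.Ropen(-9/5, -8/47), Interval.Lopen(-21/5, 2/43)))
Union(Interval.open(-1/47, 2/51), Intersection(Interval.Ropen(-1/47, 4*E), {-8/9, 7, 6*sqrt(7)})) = Union({7}, Interval.open(-1/47, 2/51))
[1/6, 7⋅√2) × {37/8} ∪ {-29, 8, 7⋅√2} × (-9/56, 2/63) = ([1/6, 7⋅√2) × {37/8}) ∪ ({-29, 8, 7⋅√2} × (-9/56, 2/63))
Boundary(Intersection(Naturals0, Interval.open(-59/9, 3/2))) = Range(0, 2, 1)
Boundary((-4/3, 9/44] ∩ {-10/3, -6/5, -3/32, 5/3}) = {-6/5, -3/32}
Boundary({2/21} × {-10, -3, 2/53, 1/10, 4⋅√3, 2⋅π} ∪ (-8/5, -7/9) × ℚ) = ([-8/5, -7/9] × ℝ) ∪ ({2/21} × {-10, -3, 2/53, 1/10, 4⋅√3, 2⋅π})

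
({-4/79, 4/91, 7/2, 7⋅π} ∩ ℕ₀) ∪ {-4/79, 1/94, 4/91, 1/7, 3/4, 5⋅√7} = {-4/79, 1/94, 4/91, 1/7, 3/4, 5⋅√7}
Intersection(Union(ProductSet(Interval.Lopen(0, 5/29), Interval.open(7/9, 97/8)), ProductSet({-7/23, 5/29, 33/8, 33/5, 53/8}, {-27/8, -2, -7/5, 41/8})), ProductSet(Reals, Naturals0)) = ProductSet(Interval.Lopen(0, 5/29), Range(1, 13, 1))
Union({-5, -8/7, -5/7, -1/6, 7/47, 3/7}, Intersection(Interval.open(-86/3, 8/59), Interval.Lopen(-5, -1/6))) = Union({7/47, 3/7}, Interval(-5, -1/6))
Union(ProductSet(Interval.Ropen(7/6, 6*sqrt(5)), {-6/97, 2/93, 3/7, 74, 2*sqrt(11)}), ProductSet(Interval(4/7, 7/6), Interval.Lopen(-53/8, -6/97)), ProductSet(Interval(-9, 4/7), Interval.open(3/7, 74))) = Union(ProductSet(Interval(-9, 4/7), Interval.open(3/7, 74)), ProductSet(Interval(4/7, 7/6), Interval.Lopen(-53/8, -6/97)), ProductSet(Interval.Ropen(7/6, 6*sqrt(5)), {-6/97, 2/93, 3/7, 74, 2*sqrt(11)}))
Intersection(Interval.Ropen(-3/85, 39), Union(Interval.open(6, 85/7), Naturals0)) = Union(Interval.Ropen(6, 85/7), Range(0, 39, 1))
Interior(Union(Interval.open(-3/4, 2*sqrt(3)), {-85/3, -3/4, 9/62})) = Interval.open(-3/4, 2*sqrt(3))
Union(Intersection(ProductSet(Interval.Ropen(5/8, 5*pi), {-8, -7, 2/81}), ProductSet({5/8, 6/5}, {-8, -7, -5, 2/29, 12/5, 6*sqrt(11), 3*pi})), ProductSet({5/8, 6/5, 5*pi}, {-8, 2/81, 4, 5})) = Union(ProductSet({5/8, 6/5}, {-8, -7}), ProductSet({5/8, 6/5, 5*pi}, {-8, 2/81, 4, 5}))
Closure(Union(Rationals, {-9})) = Reals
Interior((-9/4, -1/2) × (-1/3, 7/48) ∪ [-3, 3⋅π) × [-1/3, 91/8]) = (-3, 3⋅π) × (-1/3, 91/8)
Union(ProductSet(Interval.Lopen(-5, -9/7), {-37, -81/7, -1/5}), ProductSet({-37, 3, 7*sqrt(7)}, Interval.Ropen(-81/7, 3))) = Union(ProductSet({-37, 3, 7*sqrt(7)}, Interval.Ropen(-81/7, 3)), ProductSet(Interval.Lopen(-5, -9/7), {-37, -81/7, -1/5}))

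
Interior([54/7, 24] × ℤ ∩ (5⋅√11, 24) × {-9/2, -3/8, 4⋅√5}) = ∅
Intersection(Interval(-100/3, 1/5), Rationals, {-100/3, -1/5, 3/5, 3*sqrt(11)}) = {-100/3, -1/5}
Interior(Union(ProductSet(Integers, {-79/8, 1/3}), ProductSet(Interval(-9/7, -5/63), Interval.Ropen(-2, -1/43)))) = ProductSet(Interval.open(-9/7, -5/63), Interval.open(-2, -1/43))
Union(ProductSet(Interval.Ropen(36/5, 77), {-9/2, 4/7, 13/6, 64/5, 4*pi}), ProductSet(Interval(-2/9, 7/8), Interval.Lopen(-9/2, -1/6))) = Union(ProductSet(Interval(-2/9, 7/8), Interval.Lopen(-9/2, -1/6)), ProductSet(Interval.Ropen(36/5, 77), {-9/2, 4/7, 13/6, 64/5, 4*pi}))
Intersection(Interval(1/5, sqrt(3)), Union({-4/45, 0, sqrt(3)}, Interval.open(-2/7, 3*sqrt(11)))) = Interval(1/5, sqrt(3))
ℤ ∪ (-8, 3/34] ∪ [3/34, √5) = ℤ ∪ [-8, √5)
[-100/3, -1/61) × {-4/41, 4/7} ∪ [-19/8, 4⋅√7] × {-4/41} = ([-100/3, -1/61) × {-4/41, 4/7}) ∪ ([-19/8, 4⋅√7] × {-4/41})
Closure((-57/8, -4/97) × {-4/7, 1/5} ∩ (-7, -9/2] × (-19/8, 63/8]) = [-7, -9/2] × {-4/7, 1/5}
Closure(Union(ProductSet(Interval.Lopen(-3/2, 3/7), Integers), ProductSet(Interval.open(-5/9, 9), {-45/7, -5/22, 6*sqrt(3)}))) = Union(ProductSet(Interval(-3/2, 3/7), Integers), ProductSet(Interval(-5/9, 9), {-45/7, -5/22, 6*sqrt(3)}))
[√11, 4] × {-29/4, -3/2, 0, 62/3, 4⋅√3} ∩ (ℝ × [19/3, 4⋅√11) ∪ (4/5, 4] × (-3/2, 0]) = [√11, 4] × {0, 4⋅√3}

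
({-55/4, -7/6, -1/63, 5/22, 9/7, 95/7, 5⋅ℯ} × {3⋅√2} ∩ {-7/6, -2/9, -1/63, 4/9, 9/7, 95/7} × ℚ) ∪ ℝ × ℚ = ℝ × ℚ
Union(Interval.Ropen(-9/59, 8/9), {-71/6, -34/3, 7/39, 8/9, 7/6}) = Union({-71/6, -34/3, 7/6}, Interval(-9/59, 8/9))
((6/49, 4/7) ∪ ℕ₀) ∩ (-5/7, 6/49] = {0}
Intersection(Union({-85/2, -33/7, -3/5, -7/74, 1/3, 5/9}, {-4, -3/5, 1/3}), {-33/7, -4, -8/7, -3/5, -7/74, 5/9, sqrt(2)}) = {-33/7, -4, -3/5, -7/74, 5/9}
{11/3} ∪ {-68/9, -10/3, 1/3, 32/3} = {-68/9, -10/3, 1/3, 11/3, 32/3}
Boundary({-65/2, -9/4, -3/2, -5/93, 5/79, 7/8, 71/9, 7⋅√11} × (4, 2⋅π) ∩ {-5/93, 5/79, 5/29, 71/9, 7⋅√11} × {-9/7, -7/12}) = ∅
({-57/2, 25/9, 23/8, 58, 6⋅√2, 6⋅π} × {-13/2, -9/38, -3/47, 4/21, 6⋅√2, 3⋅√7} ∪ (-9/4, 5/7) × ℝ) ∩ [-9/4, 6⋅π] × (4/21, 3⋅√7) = (-9/4, 5/7) × (4/21, 3⋅√7)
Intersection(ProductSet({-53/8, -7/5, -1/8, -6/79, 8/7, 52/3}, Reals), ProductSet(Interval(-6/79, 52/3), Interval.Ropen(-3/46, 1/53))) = ProductSet({-6/79, 8/7, 52/3}, Interval.Ropen(-3/46, 1/53))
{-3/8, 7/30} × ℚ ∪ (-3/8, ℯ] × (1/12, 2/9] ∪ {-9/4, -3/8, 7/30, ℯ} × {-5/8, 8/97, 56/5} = ({-3/8, 7/30} × ℚ) ∪ ({-9/4, -3/8, 7/30, ℯ} × {-5/8, 8/97, 56/5}) ∪ ((-3/8, ℯ] × (1/12, 2/9])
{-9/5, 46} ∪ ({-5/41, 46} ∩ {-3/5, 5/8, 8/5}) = {-9/5, 46}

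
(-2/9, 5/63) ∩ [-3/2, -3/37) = (-2/9, -3/37)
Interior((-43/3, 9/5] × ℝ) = (-43/3, 9/5) × ℝ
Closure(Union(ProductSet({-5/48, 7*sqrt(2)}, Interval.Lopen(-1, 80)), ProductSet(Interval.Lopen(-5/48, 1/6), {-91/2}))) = Union(ProductSet({-5/48, 7*sqrt(2)}, Interval(-1, 80)), ProductSet(Interval(-5/48, 1/6), {-91/2}))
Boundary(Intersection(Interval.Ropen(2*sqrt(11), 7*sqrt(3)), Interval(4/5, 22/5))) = EmptySet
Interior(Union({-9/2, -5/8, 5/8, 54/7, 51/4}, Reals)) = Reals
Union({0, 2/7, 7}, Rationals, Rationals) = Rationals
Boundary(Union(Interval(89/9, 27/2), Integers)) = Union(Complement(Integers, Interval.open(89/9, 27/2)), {89/9, 27/2})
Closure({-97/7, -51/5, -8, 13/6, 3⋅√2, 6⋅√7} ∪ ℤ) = ℤ ∪ {-97/7, -51/5, 13/6, 3⋅√2, 6⋅√7}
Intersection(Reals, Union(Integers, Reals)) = Reals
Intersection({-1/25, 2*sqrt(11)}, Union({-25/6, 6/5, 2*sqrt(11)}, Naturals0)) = {2*sqrt(11)}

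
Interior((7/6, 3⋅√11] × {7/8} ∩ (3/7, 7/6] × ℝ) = ∅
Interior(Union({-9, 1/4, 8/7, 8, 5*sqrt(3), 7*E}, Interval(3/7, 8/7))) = Interval.open(3/7, 8/7)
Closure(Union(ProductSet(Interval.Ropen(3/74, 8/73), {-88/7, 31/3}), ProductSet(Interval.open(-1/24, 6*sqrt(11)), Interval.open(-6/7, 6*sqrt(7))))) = Union(ProductSet({-1/24, 6*sqrt(11)}, Interval(-6/7, 6*sqrt(7))), ProductSet(Interval(-1/24, 6*sqrt(11)), {-6/7, 6*sqrt(7)}), ProductSet(Interval.open(-1/24, 6*sqrt(11)), Interval.open(-6/7, 6*sqrt(7))), ProductSet(Interval(3/74, 8/73), {-88/7}), ProductSet(Interval.Ropen(3/74, 8/73), {-88/7, 31/3}))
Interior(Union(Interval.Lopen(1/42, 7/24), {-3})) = Interval.open(1/42, 7/24)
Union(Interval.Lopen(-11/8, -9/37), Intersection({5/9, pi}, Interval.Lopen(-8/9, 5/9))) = Union({5/9}, Interval.Lopen(-11/8, -9/37))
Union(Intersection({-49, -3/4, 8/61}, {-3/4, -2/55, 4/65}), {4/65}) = {-3/4, 4/65}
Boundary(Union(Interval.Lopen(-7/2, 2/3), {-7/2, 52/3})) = {-7/2, 2/3, 52/3}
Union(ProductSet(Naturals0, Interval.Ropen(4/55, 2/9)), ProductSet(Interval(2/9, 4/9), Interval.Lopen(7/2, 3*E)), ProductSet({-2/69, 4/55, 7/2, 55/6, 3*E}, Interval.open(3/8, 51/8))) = Union(ProductSet({-2/69, 4/55, 7/2, 55/6, 3*E}, Interval.open(3/8, 51/8)), ProductSet(Interval(2/9, 4/9), Interval.Lopen(7/2, 3*E)), ProductSet(Naturals0, Interval.Ropen(4/55, 2/9)))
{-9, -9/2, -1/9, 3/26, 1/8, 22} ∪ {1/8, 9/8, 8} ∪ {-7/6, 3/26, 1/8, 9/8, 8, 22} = {-9, -9/2, -7/6, -1/9, 3/26, 1/8, 9/8, 8, 22}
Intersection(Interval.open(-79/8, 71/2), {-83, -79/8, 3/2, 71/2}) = {3/2}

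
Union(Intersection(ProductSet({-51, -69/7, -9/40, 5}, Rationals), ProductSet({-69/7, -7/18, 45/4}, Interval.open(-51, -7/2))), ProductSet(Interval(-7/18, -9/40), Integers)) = Union(ProductSet({-69/7}, Intersection(Interval.open(-51, -7/2), Rationals)), ProductSet(Interval(-7/18, -9/40), Integers))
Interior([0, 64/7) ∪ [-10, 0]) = (-10, 64/7)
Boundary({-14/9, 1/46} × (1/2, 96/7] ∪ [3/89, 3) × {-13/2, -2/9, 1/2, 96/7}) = ({-14/9, 1/46} × [1/2, 96/7]) ∪ ([3/89, 3] × {-13/2, -2/9, 1/2, 96/7})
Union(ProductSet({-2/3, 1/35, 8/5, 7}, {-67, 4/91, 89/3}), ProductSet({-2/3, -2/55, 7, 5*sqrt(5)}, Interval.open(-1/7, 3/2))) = Union(ProductSet({-2/3, -2/55, 7, 5*sqrt(5)}, Interval.open(-1/7, 3/2)), ProductSet({-2/3, 1/35, 8/5, 7}, {-67, 4/91, 89/3}))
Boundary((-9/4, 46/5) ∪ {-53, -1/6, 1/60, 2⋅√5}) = {-53, -9/4, 46/5}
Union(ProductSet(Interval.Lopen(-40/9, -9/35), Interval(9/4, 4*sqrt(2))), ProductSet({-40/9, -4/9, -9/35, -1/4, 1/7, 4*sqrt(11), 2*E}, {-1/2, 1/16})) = Union(ProductSet({-40/9, -4/9, -9/35, -1/4, 1/7, 4*sqrt(11), 2*E}, {-1/2, 1/16}), ProductSet(Interval.Lopen(-40/9, -9/35), Interval(9/4, 4*sqrt(2))))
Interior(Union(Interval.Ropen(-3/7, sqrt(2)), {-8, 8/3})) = Interval.open(-3/7, sqrt(2))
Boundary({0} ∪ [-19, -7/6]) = {-19, -7/6, 0}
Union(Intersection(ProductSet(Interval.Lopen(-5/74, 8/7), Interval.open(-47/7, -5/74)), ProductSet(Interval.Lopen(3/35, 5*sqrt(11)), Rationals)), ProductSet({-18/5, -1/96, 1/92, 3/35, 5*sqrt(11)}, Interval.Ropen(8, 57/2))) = Union(ProductSet({-18/5, -1/96, 1/92, 3/35, 5*sqrt(11)}, Interval.Ropen(8, 57/2)), ProductSet(Interval.Lopen(3/35, 8/7), Intersection(Interval.open(-47/7, -5/74), Rationals)))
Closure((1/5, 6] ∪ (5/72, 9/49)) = [5/72, 9/49] ∪ [1/5, 6]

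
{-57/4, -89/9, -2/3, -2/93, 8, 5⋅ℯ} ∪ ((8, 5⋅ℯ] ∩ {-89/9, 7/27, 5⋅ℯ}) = {-57/4, -89/9, -2/3, -2/93, 8, 5⋅ℯ}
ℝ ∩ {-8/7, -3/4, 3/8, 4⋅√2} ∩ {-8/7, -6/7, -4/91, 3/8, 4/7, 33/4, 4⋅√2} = {-8/7, 3/8, 4⋅√2}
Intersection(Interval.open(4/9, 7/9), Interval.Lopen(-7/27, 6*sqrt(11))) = Interval.open(4/9, 7/9)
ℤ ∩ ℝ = ℤ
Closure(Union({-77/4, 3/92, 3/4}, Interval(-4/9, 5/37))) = Union({-77/4, 3/4}, Interval(-4/9, 5/37))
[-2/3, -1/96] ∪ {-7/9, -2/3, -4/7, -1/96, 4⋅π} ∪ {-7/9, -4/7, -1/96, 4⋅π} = {-7/9, 4⋅π} ∪ [-2/3, -1/96]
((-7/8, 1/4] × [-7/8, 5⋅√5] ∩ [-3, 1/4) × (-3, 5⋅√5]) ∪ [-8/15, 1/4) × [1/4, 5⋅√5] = (-7/8, 1/4) × [-7/8, 5⋅√5]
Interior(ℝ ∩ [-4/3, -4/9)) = (-4/3, -4/9)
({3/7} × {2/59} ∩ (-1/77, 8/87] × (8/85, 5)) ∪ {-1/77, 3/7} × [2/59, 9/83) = {-1/77, 3/7} × [2/59, 9/83)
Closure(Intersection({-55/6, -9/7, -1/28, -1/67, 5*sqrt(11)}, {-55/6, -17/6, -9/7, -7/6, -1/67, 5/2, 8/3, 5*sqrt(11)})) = {-55/6, -9/7, -1/67, 5*sqrt(11)}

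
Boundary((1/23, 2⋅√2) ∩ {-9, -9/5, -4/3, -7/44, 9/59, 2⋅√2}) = {9/59}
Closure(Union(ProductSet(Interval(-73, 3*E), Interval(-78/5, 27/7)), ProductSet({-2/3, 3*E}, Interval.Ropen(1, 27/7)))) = ProductSet(Interval(-73, 3*E), Interval(-78/5, 27/7))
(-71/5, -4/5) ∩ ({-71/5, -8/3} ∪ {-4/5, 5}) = {-8/3}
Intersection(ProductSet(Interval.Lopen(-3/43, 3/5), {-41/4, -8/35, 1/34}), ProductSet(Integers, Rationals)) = ProductSet(Range(0, 1, 1), {-41/4, -8/35, 1/34})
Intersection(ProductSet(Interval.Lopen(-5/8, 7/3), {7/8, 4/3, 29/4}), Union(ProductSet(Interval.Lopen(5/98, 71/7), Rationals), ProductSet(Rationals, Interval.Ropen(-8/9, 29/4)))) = Union(ProductSet(Intersection(Interval.Lopen(-5/8, 7/3), Rationals), {7/8, 4/3}), ProductSet(Interval.Lopen(5/98, 7/3), {7/8, 4/3, 29/4}))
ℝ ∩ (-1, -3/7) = (-1, -3/7)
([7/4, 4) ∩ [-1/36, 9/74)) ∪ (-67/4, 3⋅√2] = (-67/4, 3⋅√2]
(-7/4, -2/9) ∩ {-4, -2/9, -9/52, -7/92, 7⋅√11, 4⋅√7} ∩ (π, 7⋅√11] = ∅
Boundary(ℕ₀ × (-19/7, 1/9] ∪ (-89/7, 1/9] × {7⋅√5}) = (ℕ₀ × [-19/7, 1/9]) ∪ ([-89/7, 1/9] × {7⋅√5})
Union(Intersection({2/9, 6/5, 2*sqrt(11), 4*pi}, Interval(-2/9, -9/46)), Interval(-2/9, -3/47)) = Interval(-2/9, -3/47)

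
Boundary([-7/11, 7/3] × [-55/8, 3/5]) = ({-7/11, 7/3} × [-55/8, 3/5]) ∪ ([-7/11, 7/3] × {-55/8, 3/5})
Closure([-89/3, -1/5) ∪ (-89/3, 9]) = [-89/3, 9]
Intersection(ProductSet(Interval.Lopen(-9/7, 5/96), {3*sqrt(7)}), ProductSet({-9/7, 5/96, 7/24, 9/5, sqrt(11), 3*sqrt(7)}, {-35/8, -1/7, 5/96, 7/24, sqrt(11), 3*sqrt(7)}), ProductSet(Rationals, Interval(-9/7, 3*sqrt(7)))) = ProductSet({5/96}, {3*sqrt(7)})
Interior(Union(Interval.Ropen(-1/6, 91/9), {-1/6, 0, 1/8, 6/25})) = Interval.open(-1/6, 91/9)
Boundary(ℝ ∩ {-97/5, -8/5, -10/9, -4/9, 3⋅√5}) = {-97/5, -8/5, -10/9, -4/9, 3⋅√5}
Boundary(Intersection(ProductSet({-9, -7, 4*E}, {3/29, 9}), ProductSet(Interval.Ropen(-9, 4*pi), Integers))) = ProductSet({-9, -7, 4*E}, {9})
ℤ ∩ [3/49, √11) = {1, 2, 3}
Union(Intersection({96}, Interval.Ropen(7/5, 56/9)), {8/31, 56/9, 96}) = {8/31, 56/9, 96}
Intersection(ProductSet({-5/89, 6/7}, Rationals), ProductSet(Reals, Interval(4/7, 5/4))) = ProductSet({-5/89, 6/7}, Intersection(Interval(4/7, 5/4), Rationals))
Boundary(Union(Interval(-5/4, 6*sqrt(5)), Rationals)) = Union(Interval(-oo, -5/4), Interval(6*sqrt(5), oo))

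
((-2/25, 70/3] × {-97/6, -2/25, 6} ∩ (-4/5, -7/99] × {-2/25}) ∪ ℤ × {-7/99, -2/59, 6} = (ℤ × {-7/99, -2/59, 6}) ∪ ((-2/25, -7/99] × {-2/25})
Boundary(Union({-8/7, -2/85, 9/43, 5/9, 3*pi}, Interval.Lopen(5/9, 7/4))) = {-8/7, -2/85, 9/43, 5/9, 7/4, 3*pi}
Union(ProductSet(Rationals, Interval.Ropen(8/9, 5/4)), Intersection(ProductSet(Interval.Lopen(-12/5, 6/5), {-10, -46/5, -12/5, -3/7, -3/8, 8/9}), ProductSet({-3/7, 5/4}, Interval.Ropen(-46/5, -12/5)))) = Union(ProductSet({-3/7}, {-46/5}), ProductSet(Rationals, Interval.Ropen(8/9, 5/4)))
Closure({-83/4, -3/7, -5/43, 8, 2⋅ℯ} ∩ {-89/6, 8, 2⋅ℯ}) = {8, 2⋅ℯ}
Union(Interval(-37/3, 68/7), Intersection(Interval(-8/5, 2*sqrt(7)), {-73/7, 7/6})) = Interval(-37/3, 68/7)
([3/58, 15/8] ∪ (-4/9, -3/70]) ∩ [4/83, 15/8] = [3/58, 15/8]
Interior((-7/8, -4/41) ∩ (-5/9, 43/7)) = (-5/9, -4/41)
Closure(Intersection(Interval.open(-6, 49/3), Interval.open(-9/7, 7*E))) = Interval(-9/7, 49/3)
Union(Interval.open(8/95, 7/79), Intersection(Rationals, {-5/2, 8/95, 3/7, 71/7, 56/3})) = Union({-5/2, 3/7, 71/7, 56/3}, Interval.Ropen(8/95, 7/79))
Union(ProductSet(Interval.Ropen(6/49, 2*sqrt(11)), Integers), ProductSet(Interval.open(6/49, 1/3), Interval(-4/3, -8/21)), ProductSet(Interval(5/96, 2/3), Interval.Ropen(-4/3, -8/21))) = Union(ProductSet(Interval(5/96, 2/3), Interval.Ropen(-4/3, -8/21)), ProductSet(Interval.open(6/49, 1/3), Interval(-4/3, -8/21)), ProductSet(Interval.Ropen(6/49, 2*sqrt(11)), Integers))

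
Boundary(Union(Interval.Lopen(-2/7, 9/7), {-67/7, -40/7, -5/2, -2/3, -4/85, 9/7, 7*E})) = {-67/7, -40/7, -5/2, -2/3, -2/7, 9/7, 7*E}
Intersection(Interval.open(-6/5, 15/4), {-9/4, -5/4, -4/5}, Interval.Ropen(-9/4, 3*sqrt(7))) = {-4/5}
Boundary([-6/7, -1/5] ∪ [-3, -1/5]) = {-3, -1/5}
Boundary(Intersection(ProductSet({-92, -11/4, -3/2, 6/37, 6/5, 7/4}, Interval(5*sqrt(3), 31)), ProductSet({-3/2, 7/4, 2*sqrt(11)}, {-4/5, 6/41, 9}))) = ProductSet({-3/2, 7/4}, {9})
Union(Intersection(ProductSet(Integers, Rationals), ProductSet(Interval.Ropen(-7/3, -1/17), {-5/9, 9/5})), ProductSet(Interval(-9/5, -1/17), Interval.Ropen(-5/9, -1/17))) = Union(ProductSet(Interval(-9/5, -1/17), Interval.Ropen(-5/9, -1/17)), ProductSet(Range(-2, 0, 1), {-5/9, 9/5}))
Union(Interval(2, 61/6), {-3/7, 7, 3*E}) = Union({-3/7}, Interval(2, 61/6))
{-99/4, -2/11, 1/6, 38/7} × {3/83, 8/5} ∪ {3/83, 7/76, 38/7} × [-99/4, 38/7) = ({-99/4, -2/11, 1/6, 38/7} × {3/83, 8/5}) ∪ ({3/83, 7/76, 38/7} × [-99/4, 38/7))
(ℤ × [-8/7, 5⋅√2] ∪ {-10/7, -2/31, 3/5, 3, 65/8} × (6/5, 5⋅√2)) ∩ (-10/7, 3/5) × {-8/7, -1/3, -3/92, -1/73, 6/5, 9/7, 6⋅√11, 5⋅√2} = ({-2/31} × {9/7}) ∪ ({-1, 0} × {-8/7, -1/3, -3/92, -1/73, 6/5, 9/7, 5⋅√2})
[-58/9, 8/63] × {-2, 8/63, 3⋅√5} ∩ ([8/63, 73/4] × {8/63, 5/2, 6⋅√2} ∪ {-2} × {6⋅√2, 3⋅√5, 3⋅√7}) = ({8/63} × {8/63}) ∪ ({-2} × {3⋅√5})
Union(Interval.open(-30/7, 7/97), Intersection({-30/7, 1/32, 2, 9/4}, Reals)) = Union({2, 9/4}, Interval.Ropen(-30/7, 7/97))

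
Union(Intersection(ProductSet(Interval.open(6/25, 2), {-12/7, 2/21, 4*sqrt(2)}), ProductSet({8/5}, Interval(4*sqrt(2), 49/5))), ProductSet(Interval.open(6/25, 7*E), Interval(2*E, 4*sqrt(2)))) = ProductSet(Interval.open(6/25, 7*E), Interval(2*E, 4*sqrt(2)))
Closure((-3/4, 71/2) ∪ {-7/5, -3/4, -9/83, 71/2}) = {-7/5} ∪ [-3/4, 71/2]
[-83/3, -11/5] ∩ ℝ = [-83/3, -11/5]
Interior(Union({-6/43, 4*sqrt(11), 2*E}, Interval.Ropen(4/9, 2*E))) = Interval.open(4/9, 2*E)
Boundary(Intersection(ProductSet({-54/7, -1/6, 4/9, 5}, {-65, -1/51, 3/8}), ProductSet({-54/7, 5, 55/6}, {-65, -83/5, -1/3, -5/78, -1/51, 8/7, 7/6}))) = ProductSet({-54/7, 5}, {-65, -1/51})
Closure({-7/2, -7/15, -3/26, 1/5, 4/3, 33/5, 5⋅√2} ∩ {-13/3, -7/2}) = {-7/2}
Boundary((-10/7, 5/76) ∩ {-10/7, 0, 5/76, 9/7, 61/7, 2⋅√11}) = {0}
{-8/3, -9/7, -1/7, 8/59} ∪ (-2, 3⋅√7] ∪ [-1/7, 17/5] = {-8/3} ∪ (-2, 3⋅√7]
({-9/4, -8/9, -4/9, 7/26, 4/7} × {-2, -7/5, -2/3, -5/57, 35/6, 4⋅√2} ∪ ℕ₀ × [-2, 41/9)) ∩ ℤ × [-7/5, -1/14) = ℕ₀ × [-7/5, -1/14)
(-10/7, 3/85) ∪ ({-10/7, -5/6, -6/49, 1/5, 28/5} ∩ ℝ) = [-10/7, 3/85) ∪ {1/5, 28/5}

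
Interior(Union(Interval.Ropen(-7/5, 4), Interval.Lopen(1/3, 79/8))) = Interval.open(-7/5, 79/8)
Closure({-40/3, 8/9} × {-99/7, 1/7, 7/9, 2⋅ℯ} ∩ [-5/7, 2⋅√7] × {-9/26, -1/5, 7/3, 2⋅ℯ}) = {8/9} × {2⋅ℯ}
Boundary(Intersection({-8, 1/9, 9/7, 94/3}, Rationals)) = {-8, 1/9, 9/7, 94/3}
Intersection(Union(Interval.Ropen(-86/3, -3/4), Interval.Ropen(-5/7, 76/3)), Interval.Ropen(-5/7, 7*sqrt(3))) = Interval.Ropen(-5/7, 7*sqrt(3))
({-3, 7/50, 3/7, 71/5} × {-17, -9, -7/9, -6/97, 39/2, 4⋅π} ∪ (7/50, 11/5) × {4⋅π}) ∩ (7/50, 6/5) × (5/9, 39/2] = ({3/7} × {39/2, 4⋅π}) ∪ ((7/50, 6/5) × {4⋅π})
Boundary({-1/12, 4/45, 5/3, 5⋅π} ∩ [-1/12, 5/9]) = {-1/12, 4/45}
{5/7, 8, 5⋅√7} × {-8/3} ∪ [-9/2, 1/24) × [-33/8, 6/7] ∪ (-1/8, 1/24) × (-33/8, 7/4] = ({5/7, 8, 5⋅√7} × {-8/3}) ∪ ([-9/2, 1/24) × [-33/8, 6/7]) ∪ ((-1/8, 1/24) × (-33/8, 7/4])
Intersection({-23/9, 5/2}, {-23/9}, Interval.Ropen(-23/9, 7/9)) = {-23/9}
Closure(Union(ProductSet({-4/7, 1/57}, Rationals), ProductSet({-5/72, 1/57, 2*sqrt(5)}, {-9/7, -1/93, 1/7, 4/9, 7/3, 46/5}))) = Union(ProductSet({-4/7, 1/57}, Reals), ProductSet({-5/72, 1/57, 2*sqrt(5)}, {-9/7, -1/93, 1/7, 4/9, 7/3, 46/5}))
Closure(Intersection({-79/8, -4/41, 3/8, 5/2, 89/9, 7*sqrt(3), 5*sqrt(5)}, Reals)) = {-79/8, -4/41, 3/8, 5/2, 89/9, 7*sqrt(3), 5*sqrt(5)}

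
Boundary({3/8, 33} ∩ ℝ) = {3/8, 33}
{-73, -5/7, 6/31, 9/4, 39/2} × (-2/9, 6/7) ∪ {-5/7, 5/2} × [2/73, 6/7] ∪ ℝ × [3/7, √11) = ({-5/7, 5/2} × [2/73, 6/7]) ∪ (ℝ × [3/7, √11)) ∪ ({-73, -5/7, 6/31, 9/4, 39/2} × (-2/9, 6/7))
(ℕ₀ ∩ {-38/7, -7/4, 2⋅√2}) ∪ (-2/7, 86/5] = (-2/7, 86/5]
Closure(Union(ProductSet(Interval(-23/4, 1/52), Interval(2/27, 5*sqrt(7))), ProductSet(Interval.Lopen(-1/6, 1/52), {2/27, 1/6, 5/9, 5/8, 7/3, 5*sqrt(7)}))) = ProductSet(Interval(-23/4, 1/52), Interval(2/27, 5*sqrt(7)))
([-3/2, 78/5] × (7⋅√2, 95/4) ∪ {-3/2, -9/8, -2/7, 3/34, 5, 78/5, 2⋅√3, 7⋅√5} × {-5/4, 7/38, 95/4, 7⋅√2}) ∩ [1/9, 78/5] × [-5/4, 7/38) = {5, 78/5, 2⋅√3} × {-5/4}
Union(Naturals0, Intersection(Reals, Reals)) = Reals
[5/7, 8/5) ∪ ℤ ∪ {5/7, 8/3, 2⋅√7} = ℤ ∪ [5/7, 8/5) ∪ {8/3, 2⋅√7}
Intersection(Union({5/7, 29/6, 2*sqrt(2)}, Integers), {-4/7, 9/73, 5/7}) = {5/7}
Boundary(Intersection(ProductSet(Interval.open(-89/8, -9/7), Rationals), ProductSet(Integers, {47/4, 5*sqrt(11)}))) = ProductSet(Range(-11, -1, 1), {47/4})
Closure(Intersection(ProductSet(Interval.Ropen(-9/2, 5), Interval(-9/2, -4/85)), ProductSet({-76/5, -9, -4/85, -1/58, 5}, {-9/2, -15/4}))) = ProductSet({-4/85, -1/58}, {-9/2, -15/4})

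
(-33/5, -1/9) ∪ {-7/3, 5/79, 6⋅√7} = (-33/5, -1/9) ∪ {5/79, 6⋅√7}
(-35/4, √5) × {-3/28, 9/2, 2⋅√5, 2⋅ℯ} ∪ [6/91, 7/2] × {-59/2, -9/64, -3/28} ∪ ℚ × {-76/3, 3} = (ℚ × {-76/3, 3}) ∪ ([6/91, 7/2] × {-59/2, -9/64, -3/28}) ∪ ((-35/4, √5) × {-3/28, 9/2, 2⋅√5, 2⋅ℯ})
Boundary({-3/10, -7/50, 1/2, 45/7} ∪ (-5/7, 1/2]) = {-5/7, 1/2, 45/7}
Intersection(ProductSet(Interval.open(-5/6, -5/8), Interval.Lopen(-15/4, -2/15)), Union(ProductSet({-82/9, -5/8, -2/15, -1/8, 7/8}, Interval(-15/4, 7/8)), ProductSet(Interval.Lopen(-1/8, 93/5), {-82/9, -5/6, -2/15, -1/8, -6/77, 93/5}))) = EmptySet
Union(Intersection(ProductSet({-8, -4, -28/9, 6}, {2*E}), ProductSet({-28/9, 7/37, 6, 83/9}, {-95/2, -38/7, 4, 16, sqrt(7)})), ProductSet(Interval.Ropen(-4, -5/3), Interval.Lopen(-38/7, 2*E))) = ProductSet(Interval.Ropen(-4, -5/3), Interval.Lopen(-38/7, 2*E))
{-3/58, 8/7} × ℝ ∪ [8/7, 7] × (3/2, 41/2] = ({-3/58, 8/7} × ℝ) ∪ ([8/7, 7] × (3/2, 41/2])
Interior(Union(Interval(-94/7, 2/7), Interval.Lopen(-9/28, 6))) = Interval.open(-94/7, 6)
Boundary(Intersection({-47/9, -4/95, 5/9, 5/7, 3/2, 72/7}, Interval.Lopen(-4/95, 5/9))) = {5/9}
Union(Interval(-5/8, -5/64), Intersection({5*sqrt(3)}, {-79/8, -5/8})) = Interval(-5/8, -5/64)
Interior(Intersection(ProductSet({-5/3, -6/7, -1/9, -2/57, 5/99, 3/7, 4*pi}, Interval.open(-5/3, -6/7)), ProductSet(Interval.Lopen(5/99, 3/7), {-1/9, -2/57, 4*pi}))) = EmptySet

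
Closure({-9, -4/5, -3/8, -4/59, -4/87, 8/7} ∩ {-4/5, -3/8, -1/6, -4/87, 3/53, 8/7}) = {-4/5, -3/8, -4/87, 8/7}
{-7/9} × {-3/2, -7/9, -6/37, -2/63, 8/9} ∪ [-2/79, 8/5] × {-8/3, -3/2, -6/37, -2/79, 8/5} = ({-7/9} × {-3/2, -7/9, -6/37, -2/63, 8/9}) ∪ ([-2/79, 8/5] × {-8/3, -3/2, -6/37, -2/79, 8/5})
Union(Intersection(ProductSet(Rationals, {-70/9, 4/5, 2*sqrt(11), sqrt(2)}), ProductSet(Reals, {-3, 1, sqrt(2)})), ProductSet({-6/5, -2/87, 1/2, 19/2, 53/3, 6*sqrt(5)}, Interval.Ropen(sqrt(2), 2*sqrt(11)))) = Union(ProductSet({-6/5, -2/87, 1/2, 19/2, 53/3, 6*sqrt(5)}, Interval.Ropen(sqrt(2), 2*sqrt(11))), ProductSet(Rationals, {sqrt(2)}))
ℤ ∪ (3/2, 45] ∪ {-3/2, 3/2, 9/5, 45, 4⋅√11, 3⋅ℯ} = ℤ ∪ {-3/2} ∪ [3/2, 45]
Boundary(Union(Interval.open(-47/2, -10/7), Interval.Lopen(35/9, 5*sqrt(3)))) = {-47/2, -10/7, 35/9, 5*sqrt(3)}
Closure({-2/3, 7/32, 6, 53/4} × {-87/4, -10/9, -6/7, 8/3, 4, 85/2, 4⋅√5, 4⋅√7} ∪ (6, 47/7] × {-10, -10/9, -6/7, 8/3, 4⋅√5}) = ([6, 47/7] × {-10, -10/9, -6/7, 8/3, 4⋅√5}) ∪ ({-2/3, 7/32, 6, 53/4} × {-87/4, -10/9, -6/7, 8/3, 4, 85/2, 4⋅√5, 4⋅√7})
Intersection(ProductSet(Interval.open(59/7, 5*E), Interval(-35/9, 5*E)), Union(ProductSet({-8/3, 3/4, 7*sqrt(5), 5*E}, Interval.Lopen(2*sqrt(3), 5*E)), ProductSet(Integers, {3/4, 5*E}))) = ProductSet(Range(9, 14, 1), {3/4, 5*E})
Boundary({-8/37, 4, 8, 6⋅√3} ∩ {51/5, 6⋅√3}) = {6⋅√3}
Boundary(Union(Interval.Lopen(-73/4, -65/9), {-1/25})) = {-73/4, -65/9, -1/25}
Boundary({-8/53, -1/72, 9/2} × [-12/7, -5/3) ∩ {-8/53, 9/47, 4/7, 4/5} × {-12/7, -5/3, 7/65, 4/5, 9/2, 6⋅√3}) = {-8/53} × {-12/7}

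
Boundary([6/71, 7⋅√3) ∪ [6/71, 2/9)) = {6/71, 7⋅√3}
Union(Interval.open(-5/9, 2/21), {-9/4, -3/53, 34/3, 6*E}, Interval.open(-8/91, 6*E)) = Union({-9/4}, Interval.Lopen(-5/9, 6*E))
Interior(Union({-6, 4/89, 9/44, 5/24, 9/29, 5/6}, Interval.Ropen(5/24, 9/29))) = Interval.open(5/24, 9/29)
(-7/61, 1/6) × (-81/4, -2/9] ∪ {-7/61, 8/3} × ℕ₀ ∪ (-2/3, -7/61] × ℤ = ({-7/61, 8/3} × ℕ₀) ∪ ((-2/3, -7/61] × ℤ) ∪ ((-7/61, 1/6) × (-81/4, -2/9])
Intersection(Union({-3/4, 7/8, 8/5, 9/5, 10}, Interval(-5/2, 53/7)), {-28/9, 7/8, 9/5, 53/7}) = {7/8, 9/5, 53/7}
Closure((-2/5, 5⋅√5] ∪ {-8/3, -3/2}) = {-8/3, -3/2} ∪ [-2/5, 5⋅√5]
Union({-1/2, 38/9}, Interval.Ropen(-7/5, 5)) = Interval.Ropen(-7/5, 5)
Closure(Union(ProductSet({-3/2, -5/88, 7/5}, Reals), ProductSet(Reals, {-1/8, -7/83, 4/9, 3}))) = Union(ProductSet({-3/2, -5/88, 7/5}, Reals), ProductSet(Reals, {-1/8, -7/83, 4/9, 3}))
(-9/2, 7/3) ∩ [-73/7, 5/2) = (-9/2, 7/3)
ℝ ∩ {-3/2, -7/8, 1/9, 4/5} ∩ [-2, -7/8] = {-3/2, -7/8}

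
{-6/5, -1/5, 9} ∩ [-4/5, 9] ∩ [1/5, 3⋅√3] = ∅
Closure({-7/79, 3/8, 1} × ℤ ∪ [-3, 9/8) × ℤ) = [-3, 9/8] × ℤ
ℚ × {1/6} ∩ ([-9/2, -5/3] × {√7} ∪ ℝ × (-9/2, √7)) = ℚ × {1/6}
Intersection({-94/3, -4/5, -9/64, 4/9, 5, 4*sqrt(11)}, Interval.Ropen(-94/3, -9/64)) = {-94/3, -4/5}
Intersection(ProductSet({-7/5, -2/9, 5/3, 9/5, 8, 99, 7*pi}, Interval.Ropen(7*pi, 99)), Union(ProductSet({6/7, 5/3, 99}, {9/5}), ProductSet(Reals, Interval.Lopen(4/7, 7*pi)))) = ProductSet({-7/5, -2/9, 5/3, 9/5, 8, 99, 7*pi}, {7*pi})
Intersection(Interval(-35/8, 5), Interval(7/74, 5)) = Interval(7/74, 5)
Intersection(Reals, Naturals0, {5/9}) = EmptySet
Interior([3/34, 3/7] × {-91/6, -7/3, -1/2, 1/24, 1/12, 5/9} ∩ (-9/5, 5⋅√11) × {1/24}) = ∅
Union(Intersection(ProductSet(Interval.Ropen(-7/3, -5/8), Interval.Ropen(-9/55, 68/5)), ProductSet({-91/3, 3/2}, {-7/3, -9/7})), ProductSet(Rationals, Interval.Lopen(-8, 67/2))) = ProductSet(Rationals, Interval.Lopen(-8, 67/2))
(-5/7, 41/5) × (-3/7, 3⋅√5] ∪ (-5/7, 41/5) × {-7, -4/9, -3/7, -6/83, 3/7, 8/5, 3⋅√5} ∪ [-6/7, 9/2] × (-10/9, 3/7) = ([-6/7, 9/2] × (-10/9, 3/7)) ∪ ((-5/7, 41/5) × ({-7, -4/9} ∪ [-3/7, 3⋅√5]))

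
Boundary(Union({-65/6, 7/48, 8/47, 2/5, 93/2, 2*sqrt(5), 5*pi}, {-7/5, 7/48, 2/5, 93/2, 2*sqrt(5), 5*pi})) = {-65/6, -7/5, 7/48, 8/47, 2/5, 93/2, 2*sqrt(5), 5*pi}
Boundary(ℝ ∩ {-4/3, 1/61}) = {-4/3, 1/61}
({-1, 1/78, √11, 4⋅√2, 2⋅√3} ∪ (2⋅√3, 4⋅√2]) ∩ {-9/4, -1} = {-1}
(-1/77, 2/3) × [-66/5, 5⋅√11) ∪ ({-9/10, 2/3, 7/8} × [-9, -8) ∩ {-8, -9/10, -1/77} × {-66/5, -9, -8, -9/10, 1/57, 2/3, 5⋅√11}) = ({-9/10} × {-9}) ∪ ((-1/77, 2/3) × [-66/5, 5⋅√11))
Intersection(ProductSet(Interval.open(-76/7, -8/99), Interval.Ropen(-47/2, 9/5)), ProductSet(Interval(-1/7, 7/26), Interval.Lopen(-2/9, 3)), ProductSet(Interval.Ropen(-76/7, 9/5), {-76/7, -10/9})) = EmptySet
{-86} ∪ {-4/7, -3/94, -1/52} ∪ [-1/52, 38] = {-86, -4/7, -3/94} ∪ [-1/52, 38]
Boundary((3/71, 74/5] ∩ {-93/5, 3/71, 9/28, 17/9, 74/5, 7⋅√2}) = {9/28, 17/9, 74/5, 7⋅√2}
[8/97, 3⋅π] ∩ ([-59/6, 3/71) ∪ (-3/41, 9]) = [8/97, 9]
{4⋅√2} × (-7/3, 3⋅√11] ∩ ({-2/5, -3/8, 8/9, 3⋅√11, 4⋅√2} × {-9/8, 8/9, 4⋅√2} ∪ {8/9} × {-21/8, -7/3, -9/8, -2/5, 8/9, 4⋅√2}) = {4⋅√2} × {-9/8, 8/9, 4⋅√2}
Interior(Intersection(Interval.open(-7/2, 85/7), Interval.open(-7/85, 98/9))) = Interval.open(-7/85, 98/9)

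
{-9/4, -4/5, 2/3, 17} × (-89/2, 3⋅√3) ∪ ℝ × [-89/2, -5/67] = (ℝ × [-89/2, -5/67]) ∪ ({-9/4, -4/5, 2/3, 17} × (-89/2, 3⋅√3))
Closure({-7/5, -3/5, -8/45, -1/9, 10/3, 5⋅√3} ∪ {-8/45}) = {-7/5, -3/5, -8/45, -1/9, 10/3, 5⋅√3}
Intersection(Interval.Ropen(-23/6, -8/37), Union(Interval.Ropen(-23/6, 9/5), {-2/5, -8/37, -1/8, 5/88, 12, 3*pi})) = Interval.Ropen(-23/6, -8/37)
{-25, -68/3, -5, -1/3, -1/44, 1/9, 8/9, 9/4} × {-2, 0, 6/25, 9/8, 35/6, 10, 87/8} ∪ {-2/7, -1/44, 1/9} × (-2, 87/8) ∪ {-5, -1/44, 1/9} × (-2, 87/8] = ({-5, -1/44, 1/9} × (-2, 87/8]) ∪ ({-2/7, -1/44, 1/9} × (-2, 87/8)) ∪ ({-25, -68/3, -5, -1/3, -1/44, 1/9, 8/9, 9/4} × {-2, 0, 6/25, 9/8, 35/6, 10, 87/8})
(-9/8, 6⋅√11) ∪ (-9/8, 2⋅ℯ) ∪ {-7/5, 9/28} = {-7/5} ∪ (-9/8, 6⋅√11)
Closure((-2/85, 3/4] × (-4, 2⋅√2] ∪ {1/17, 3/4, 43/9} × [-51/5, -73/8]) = ({1/17, 3/4, 43/9} × [-51/5, -73/8]) ∪ ({-2/85, 3/4} × [-4, 2⋅√2]) ∪ ([-2/85, 3/4] × {-4, 2⋅√2}) ∪ ((-2/85, 3/4] × (-4, 2⋅√2])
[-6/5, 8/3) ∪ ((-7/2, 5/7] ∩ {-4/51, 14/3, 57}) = [-6/5, 8/3)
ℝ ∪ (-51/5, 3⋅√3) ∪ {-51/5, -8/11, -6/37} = (-∞, ∞)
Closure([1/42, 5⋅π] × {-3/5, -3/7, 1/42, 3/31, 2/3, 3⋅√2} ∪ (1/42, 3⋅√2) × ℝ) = ([1/42, 3⋅√2] × ℝ) ∪ ([1/42, 5⋅π] × {-3/5, -3/7, 1/42, 3/31, 2/3, 3⋅√2})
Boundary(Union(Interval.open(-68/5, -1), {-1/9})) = {-68/5, -1, -1/9}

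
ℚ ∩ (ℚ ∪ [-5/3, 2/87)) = ℚ ∪ (ℚ ∩ [-5/3, 2/87])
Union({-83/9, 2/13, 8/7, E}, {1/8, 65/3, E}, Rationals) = Union({E}, Rationals)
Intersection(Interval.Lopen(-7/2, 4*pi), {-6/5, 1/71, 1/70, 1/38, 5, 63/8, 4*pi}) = {-6/5, 1/71, 1/70, 1/38, 5, 63/8, 4*pi}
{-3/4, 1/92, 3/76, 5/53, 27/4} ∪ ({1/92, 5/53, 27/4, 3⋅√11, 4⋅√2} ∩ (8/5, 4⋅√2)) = {-3/4, 1/92, 3/76, 5/53, 27/4}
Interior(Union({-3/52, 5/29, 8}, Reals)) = Reals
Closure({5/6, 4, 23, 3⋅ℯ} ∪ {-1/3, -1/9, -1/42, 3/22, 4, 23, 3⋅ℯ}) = {-1/3, -1/9, -1/42, 3/22, 5/6, 4, 23, 3⋅ℯ}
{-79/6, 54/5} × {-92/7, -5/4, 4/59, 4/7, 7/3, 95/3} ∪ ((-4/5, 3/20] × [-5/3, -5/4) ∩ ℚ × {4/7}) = {-79/6, 54/5} × {-92/7, -5/4, 4/59, 4/7, 7/3, 95/3}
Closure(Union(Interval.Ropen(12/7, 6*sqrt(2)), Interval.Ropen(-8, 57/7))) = Interval(-8, 6*sqrt(2))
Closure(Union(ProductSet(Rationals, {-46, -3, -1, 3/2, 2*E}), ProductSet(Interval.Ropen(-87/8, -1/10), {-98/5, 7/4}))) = Union(ProductSet(Interval(-87/8, -1/10), {-98/5, 7/4}), ProductSet(Reals, {-46, -3, -1, 3/2, 2*E}))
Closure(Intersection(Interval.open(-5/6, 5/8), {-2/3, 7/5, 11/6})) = {-2/3}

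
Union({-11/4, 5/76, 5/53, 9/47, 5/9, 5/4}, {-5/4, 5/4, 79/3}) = {-11/4, -5/4, 5/76, 5/53, 9/47, 5/9, 5/4, 79/3}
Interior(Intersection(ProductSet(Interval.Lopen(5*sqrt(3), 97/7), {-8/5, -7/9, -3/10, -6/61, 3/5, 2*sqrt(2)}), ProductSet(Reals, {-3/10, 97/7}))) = EmptySet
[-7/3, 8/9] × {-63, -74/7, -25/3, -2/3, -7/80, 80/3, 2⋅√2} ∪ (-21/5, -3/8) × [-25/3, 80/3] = ((-21/5, -3/8) × [-25/3, 80/3]) ∪ ([-7/3, 8/9] × {-63, -74/7, -25/3, -2/3, -7/80, 80/3, 2⋅√2})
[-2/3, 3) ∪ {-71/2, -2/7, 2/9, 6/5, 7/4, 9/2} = {-71/2, 9/2} ∪ [-2/3, 3)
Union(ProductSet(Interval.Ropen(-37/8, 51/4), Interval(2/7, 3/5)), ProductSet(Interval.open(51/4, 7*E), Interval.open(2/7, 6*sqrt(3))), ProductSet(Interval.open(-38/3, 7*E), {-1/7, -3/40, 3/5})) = Union(ProductSet(Interval.open(-38/3, 7*E), {-1/7, -3/40, 3/5}), ProductSet(Interval.Ropen(-37/8, 51/4), Interval(2/7, 3/5)), ProductSet(Interval.open(51/4, 7*E), Interval.open(2/7, 6*sqrt(3))))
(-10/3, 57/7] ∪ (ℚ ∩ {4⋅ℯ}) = (-10/3, 57/7]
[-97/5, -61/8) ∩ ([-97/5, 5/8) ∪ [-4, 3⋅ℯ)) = [-97/5, -61/8)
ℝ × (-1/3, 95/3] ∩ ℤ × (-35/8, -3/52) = ℤ × (-1/3, -3/52)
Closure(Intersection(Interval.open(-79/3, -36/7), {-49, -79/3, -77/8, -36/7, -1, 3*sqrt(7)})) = {-77/8}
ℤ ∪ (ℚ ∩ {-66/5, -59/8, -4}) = ℤ ∪ {-66/5, -59/8}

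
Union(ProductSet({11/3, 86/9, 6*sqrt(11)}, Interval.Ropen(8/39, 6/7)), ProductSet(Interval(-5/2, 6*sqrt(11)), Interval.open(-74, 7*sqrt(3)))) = ProductSet(Interval(-5/2, 6*sqrt(11)), Interval.open(-74, 7*sqrt(3)))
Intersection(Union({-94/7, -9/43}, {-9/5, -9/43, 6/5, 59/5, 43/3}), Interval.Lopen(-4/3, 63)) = {-9/43, 6/5, 59/5, 43/3}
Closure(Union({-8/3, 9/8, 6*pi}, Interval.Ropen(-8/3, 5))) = Union({6*pi}, Interval(-8/3, 5))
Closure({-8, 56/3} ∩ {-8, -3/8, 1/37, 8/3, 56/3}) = {-8, 56/3}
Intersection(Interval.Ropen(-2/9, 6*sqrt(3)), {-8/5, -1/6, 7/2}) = {-1/6, 7/2}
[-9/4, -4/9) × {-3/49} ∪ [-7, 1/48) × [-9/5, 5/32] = [-7, 1/48) × [-9/5, 5/32]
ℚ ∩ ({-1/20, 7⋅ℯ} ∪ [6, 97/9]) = {-1/20} ∪ (ℚ ∩ [6, 97/9])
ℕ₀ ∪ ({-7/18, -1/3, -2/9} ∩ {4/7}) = ℕ₀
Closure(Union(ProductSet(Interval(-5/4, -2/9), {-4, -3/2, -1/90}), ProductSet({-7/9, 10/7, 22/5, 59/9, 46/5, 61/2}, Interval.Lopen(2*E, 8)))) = Union(ProductSet({-7/9, 10/7, 22/5, 59/9, 46/5, 61/2}, Interval(2*E, 8)), ProductSet(Interval(-5/4, -2/9), {-4, -3/2, -1/90}))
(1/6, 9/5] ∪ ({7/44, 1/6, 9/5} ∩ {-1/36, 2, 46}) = (1/6, 9/5]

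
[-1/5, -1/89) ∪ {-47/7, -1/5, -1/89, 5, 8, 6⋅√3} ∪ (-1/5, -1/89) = {-47/7, 5, 8, 6⋅√3} ∪ [-1/5, -1/89]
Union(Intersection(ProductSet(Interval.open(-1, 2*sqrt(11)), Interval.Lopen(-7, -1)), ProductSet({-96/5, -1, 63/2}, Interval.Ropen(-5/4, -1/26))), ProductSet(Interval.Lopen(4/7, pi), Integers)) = ProductSet(Interval.Lopen(4/7, pi), Integers)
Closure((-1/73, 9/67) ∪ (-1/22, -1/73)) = [-1/22, 9/67]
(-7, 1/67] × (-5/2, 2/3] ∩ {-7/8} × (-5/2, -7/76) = {-7/8} × (-5/2, -7/76)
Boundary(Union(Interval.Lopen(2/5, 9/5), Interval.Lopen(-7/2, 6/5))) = {-7/2, 9/5}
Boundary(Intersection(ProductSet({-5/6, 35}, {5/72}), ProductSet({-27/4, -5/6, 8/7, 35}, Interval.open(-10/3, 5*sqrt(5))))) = ProductSet({-5/6, 35}, {5/72})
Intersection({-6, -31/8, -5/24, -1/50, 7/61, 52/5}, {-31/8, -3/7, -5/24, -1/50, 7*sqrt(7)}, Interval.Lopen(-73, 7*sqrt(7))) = {-31/8, -5/24, -1/50}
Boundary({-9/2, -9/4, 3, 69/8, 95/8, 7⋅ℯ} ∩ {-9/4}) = {-9/4}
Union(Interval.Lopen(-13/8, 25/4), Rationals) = Union(Interval(-13/8, 25/4), Rationals)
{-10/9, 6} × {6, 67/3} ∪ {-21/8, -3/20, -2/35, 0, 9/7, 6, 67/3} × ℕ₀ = ({-10/9, 6} × {6, 67/3}) ∪ ({-21/8, -3/20, -2/35, 0, 9/7, 6, 67/3} × ℕ₀)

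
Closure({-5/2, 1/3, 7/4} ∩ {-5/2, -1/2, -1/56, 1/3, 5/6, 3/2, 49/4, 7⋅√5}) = {-5/2, 1/3}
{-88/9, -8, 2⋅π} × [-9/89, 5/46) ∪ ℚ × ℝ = (ℚ × ℝ) ∪ ({-88/9, -8, 2⋅π} × [-9/89, 5/46))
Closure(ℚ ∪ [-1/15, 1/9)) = ℚ ∪ (-∞, ∞)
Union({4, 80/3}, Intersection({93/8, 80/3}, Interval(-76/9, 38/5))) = {4, 80/3}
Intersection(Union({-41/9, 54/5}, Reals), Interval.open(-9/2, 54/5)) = Interval.open(-9/2, 54/5)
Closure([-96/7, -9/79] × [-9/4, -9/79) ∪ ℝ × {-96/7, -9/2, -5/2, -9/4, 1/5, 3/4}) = (ℝ × {-96/7, -9/2, -5/2, -9/4, 1/5, 3/4}) ∪ ([-96/7, -9/79] × [-9/4, -9/79])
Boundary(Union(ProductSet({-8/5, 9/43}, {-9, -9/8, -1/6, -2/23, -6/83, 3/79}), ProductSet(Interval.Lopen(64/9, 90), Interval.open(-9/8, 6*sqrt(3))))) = Union(ProductSet({-8/5, 9/43}, {-9, -9/8, -1/6, -2/23, -6/83, 3/79}), ProductSet({64/9, 90}, Interval(-9/8, 6*sqrt(3))), ProductSet(Interval(64/9, 90), {-9/8, 6*sqrt(3)}))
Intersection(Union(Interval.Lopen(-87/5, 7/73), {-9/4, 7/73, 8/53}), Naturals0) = Range(0, 1, 1)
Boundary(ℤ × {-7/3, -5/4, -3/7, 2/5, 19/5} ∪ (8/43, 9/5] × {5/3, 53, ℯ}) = (ℤ × {-7/3, -5/4, -3/7, 2/5, 19/5}) ∪ ([8/43, 9/5] × {5/3, 53, ℯ})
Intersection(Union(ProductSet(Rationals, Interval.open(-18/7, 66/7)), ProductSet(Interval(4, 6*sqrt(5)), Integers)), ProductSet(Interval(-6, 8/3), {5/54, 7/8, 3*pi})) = ProductSet(Intersection(Interval(-6, 8/3), Rationals), {5/54, 7/8, 3*pi})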